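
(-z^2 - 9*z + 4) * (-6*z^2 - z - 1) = 6*z^4 + 55*z^3 - 14*z^2 + 5*z - 4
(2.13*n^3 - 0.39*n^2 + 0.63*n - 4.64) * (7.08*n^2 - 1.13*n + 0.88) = 15.0804*n^5 - 5.1681*n^4 + 6.7755*n^3 - 33.9063*n^2 + 5.7976*n - 4.0832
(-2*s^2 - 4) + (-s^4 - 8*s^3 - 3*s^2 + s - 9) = -s^4 - 8*s^3 - 5*s^2 + s - 13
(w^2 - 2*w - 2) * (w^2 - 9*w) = w^4 - 11*w^3 + 16*w^2 + 18*w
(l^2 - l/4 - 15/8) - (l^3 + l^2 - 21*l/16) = -l^3 + 17*l/16 - 15/8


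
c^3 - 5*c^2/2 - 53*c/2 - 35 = (c - 7)*(c + 2)*(c + 5/2)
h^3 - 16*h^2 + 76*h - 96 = (h - 8)*(h - 6)*(h - 2)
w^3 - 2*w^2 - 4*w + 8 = (w - 2)^2*(w + 2)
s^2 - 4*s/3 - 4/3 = (s - 2)*(s + 2/3)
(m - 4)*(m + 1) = m^2 - 3*m - 4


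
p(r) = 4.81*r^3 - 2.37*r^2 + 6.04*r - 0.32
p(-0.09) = -0.89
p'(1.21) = 21.43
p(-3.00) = -169.64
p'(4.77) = 311.75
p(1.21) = 12.04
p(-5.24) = -789.10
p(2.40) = 67.02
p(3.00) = 126.34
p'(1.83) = 45.69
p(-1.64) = -37.82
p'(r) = 14.43*r^2 - 4.74*r + 6.04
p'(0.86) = 12.64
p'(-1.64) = 52.62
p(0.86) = 6.18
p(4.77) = 496.60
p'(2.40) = 77.78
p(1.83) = 32.27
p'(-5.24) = 427.09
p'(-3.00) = 150.13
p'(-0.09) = 6.58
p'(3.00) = 121.69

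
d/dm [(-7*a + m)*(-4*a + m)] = -11*a + 2*m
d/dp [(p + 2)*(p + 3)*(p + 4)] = 3*p^2 + 18*p + 26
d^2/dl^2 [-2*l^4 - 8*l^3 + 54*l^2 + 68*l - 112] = -24*l^2 - 48*l + 108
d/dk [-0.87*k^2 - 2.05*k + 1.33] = -1.74*k - 2.05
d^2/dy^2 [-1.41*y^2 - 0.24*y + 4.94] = -2.82000000000000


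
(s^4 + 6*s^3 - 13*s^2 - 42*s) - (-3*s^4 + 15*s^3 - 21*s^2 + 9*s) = 4*s^4 - 9*s^3 + 8*s^2 - 51*s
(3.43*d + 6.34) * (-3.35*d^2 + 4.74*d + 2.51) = -11.4905*d^3 - 4.9808*d^2 + 38.6609*d + 15.9134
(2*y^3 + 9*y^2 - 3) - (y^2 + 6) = 2*y^3 + 8*y^2 - 9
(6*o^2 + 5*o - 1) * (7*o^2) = 42*o^4 + 35*o^3 - 7*o^2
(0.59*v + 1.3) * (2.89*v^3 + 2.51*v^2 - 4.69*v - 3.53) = 1.7051*v^4 + 5.2379*v^3 + 0.4959*v^2 - 8.1797*v - 4.589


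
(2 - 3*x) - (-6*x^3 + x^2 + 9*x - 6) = 6*x^3 - x^2 - 12*x + 8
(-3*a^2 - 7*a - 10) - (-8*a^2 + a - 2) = 5*a^2 - 8*a - 8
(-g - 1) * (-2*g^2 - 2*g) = 2*g^3 + 4*g^2 + 2*g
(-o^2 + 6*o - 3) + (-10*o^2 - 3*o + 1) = -11*o^2 + 3*o - 2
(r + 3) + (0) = r + 3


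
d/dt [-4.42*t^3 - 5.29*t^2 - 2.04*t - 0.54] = -13.26*t^2 - 10.58*t - 2.04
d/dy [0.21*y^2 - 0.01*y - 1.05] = 0.42*y - 0.01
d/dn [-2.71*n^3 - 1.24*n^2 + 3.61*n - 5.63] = -8.13*n^2 - 2.48*n + 3.61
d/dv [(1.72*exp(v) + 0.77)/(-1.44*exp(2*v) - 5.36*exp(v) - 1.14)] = (2.4768*exp(2*v) + 2.2176*exp(v) + 2.1664)*exp(v)/(2.0736*exp(4*v) + 15.4368*exp(3*v) + 32.0128*exp(2*v) + 12.2208*exp(v) + 1.2996)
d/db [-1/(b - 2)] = (b - 2)^(-2)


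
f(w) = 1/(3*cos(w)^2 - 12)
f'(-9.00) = 0.02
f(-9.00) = -0.11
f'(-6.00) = 0.02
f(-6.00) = -0.11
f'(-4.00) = -0.03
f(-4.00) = -0.09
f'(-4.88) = 0.01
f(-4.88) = -0.08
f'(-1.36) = -0.01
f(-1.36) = -0.08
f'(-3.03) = 0.01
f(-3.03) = -0.11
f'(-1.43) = -0.01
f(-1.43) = -0.08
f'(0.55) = 0.03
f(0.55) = -0.10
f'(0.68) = 0.03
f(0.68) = -0.10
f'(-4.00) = -0.03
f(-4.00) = -0.09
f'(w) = 6*sin(w)*cos(w)/(3*cos(w)^2 - 12)^2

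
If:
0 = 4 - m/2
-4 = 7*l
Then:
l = -4/7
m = 8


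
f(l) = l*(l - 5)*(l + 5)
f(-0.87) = 21.09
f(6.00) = 66.00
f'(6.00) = 83.00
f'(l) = l*(l - 5) + l*(l + 5) + (l - 5)*(l + 5)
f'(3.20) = 5.72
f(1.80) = -39.17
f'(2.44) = -7.14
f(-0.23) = 5.74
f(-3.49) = 44.74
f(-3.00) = 48.00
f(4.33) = -27.07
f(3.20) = -47.23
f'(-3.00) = 2.00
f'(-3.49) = 11.54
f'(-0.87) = -22.73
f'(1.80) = -15.28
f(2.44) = -46.47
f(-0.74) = 18.09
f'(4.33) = 31.25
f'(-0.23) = -24.84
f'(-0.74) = -23.36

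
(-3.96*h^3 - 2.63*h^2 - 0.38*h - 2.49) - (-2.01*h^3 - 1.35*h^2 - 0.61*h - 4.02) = -1.95*h^3 - 1.28*h^2 + 0.23*h + 1.53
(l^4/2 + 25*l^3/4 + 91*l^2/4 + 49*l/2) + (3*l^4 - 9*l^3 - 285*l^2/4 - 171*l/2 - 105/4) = 7*l^4/2 - 11*l^3/4 - 97*l^2/2 - 61*l - 105/4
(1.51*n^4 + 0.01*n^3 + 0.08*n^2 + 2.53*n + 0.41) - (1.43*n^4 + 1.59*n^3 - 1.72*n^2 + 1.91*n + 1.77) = 0.0800000000000001*n^4 - 1.58*n^3 + 1.8*n^2 + 0.62*n - 1.36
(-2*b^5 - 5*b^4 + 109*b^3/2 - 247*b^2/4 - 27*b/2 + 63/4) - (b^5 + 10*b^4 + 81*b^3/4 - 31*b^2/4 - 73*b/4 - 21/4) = -3*b^5 - 15*b^4 + 137*b^3/4 - 54*b^2 + 19*b/4 + 21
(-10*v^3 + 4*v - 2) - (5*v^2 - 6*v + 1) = -10*v^3 - 5*v^2 + 10*v - 3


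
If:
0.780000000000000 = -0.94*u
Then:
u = -0.83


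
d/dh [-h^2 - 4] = -2*h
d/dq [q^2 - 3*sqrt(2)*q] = 2*q - 3*sqrt(2)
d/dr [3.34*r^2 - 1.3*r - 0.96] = 6.68*r - 1.3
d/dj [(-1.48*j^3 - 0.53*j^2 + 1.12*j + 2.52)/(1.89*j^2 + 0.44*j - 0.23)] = (-2.7972*j^4 - 1.3024*j^3 - 1.3288*j^2 - 9.2818*j - 1.3664)/(3.5721*j^4 + 1.6632*j^3 - 0.6758*j^2 - 0.2024*j + 0.0529)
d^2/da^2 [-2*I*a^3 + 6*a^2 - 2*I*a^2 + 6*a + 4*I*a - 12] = -12*I*a + 12 - 4*I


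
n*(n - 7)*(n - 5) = n^3 - 12*n^2 + 35*n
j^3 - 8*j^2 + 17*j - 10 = (j - 5)*(j - 2)*(j - 1)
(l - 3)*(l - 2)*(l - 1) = l^3 - 6*l^2 + 11*l - 6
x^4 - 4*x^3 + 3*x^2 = x^2*(x - 3)*(x - 1)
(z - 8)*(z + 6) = z^2 - 2*z - 48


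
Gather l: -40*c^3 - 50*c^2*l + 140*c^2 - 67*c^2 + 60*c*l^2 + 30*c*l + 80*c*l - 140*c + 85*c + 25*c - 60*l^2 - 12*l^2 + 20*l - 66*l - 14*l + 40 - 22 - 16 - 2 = -40*c^3 + 73*c^2 - 30*c + l^2*(60*c - 72) + l*(-50*c^2 + 110*c - 60)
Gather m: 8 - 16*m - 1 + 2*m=7 - 14*m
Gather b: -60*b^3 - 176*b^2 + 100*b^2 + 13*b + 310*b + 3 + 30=-60*b^3 - 76*b^2 + 323*b + 33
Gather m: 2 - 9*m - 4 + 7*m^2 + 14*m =7*m^2 + 5*m - 2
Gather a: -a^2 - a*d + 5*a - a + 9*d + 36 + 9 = -a^2 + a*(4 - d) + 9*d + 45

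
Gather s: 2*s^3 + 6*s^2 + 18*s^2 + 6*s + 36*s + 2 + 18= 2*s^3 + 24*s^2 + 42*s + 20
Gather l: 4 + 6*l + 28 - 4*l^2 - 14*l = -4*l^2 - 8*l + 32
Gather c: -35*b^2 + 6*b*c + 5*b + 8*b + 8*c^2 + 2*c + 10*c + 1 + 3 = -35*b^2 + 13*b + 8*c^2 + c*(6*b + 12) + 4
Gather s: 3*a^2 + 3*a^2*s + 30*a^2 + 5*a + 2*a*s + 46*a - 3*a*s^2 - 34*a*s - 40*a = 33*a^2 - 3*a*s^2 + 11*a + s*(3*a^2 - 32*a)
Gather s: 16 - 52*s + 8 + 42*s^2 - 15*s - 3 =42*s^2 - 67*s + 21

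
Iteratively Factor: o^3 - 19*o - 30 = (o - 5)*(o^2 + 5*o + 6) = (o - 5)*(o + 3)*(o + 2)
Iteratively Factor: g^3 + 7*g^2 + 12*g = (g + 3)*(g^2 + 4*g) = g*(g + 3)*(g + 4)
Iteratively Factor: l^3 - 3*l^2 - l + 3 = (l - 1)*(l^2 - 2*l - 3) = (l - 1)*(l + 1)*(l - 3)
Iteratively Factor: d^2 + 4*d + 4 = (d + 2)*(d + 2)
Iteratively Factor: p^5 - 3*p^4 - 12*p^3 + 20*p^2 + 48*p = (p)*(p^4 - 3*p^3 - 12*p^2 + 20*p + 48) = p*(p + 2)*(p^3 - 5*p^2 - 2*p + 24) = p*(p + 2)^2*(p^2 - 7*p + 12) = p*(p - 4)*(p + 2)^2*(p - 3)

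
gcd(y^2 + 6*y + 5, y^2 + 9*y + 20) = y + 5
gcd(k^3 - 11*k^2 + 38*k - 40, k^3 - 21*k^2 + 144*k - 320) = k - 5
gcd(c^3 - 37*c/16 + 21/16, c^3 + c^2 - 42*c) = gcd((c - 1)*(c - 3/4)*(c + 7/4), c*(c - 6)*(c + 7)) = 1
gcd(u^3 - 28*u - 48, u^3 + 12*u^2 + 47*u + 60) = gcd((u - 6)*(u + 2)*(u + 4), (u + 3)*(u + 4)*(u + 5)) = u + 4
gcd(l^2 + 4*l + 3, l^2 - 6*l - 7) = l + 1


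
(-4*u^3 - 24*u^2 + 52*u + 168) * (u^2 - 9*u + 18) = -4*u^5 + 12*u^4 + 196*u^3 - 732*u^2 - 576*u + 3024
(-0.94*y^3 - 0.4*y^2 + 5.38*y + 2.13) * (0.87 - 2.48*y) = 2.3312*y^4 + 0.1742*y^3 - 13.6904*y^2 - 0.6018*y + 1.8531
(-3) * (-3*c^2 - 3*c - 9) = 9*c^2 + 9*c + 27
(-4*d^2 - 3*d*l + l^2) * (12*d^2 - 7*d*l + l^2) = -48*d^4 - 8*d^3*l + 29*d^2*l^2 - 10*d*l^3 + l^4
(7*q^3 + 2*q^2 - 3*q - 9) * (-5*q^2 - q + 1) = -35*q^5 - 17*q^4 + 20*q^3 + 50*q^2 + 6*q - 9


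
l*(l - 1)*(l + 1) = l^3 - l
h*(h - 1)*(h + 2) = h^3 + h^2 - 2*h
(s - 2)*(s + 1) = s^2 - s - 2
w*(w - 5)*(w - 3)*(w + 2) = w^4 - 6*w^3 - w^2 + 30*w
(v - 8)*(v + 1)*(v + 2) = v^3 - 5*v^2 - 22*v - 16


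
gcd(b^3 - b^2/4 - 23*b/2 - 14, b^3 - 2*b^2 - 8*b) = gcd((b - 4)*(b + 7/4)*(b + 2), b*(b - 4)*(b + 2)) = b^2 - 2*b - 8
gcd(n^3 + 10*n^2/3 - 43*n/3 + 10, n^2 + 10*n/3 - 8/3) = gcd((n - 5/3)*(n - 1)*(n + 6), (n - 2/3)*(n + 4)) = 1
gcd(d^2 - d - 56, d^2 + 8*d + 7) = d + 7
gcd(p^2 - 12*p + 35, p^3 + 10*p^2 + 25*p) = 1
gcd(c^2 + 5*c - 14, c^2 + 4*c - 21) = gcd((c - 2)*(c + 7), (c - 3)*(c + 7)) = c + 7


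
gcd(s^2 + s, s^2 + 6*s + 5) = s + 1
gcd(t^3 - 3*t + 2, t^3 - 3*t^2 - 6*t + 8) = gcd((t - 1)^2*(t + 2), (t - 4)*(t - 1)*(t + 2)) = t^2 + t - 2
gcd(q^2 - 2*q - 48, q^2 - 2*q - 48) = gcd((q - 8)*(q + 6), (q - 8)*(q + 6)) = q^2 - 2*q - 48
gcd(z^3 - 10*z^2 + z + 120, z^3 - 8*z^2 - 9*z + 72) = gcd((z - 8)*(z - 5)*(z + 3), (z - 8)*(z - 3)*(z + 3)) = z^2 - 5*z - 24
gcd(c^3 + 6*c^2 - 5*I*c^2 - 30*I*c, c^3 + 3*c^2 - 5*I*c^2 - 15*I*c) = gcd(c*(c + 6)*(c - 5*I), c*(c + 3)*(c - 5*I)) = c^2 - 5*I*c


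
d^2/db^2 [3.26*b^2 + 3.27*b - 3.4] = 6.52000000000000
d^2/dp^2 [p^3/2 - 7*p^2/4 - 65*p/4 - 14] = 3*p - 7/2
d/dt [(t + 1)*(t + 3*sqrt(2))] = 2*t + 1 + 3*sqrt(2)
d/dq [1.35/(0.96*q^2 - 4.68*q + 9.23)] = (6.318 - 2.592*q)/(0.96*q^2 - 4.68*q + 9.23)^2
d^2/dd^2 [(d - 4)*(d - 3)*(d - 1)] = 6*d - 16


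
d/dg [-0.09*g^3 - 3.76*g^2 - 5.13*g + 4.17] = -0.27*g^2 - 7.52*g - 5.13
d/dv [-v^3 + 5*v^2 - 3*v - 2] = -3*v^2 + 10*v - 3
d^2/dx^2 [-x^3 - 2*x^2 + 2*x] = -6*x - 4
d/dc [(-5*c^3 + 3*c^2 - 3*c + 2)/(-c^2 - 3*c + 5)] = (5*c^4 + 30*c^3 - 87*c^2 + 34*c - 9)/(c^4 + 6*c^3 - c^2 - 30*c + 25)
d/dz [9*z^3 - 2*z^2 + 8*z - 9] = 27*z^2 - 4*z + 8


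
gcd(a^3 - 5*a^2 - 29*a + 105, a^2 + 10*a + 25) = a + 5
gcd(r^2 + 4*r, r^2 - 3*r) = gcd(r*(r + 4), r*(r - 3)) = r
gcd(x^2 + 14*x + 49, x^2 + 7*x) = x + 7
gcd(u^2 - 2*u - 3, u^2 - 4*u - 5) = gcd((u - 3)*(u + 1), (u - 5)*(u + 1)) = u + 1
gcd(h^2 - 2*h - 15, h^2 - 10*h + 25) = h - 5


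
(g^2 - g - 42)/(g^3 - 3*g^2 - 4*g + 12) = (g^2 - g - 42)/(g^3 - 3*g^2 - 4*g + 12)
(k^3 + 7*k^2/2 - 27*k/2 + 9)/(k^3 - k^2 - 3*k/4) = 2*(k^2 + 5*k - 6)/(k*(2*k + 1))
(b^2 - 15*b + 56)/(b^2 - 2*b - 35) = (b - 8)/(b + 5)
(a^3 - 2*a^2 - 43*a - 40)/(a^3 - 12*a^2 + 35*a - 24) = (a^2 + 6*a + 5)/(a^2 - 4*a + 3)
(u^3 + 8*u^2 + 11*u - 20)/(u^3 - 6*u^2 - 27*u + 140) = (u^2 + 3*u - 4)/(u^2 - 11*u + 28)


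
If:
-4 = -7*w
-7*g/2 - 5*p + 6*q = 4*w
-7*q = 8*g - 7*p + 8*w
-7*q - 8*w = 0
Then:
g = -608/903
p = -4864/6321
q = -32/49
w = 4/7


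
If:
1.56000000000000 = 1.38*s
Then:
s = 1.13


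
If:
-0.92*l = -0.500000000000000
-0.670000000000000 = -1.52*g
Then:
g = 0.44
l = 0.54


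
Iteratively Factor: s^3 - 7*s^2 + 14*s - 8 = (s - 1)*(s^2 - 6*s + 8) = (s - 2)*(s - 1)*(s - 4)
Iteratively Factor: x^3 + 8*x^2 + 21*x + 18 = (x + 2)*(x^2 + 6*x + 9) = (x + 2)*(x + 3)*(x + 3)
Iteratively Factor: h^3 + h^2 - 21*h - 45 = (h + 3)*(h^2 - 2*h - 15) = (h + 3)^2*(h - 5)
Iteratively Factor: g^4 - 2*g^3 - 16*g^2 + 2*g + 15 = (g - 5)*(g^3 + 3*g^2 - g - 3) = (g - 5)*(g + 3)*(g^2 - 1) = (g - 5)*(g - 1)*(g + 3)*(g + 1)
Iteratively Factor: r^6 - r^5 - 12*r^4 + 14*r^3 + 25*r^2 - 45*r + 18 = (r + 2)*(r^5 - 3*r^4 - 6*r^3 + 26*r^2 - 27*r + 9) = (r - 1)*(r + 2)*(r^4 - 2*r^3 - 8*r^2 + 18*r - 9) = (r - 1)^2*(r + 2)*(r^3 - r^2 - 9*r + 9) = (r - 1)^2*(r + 2)*(r + 3)*(r^2 - 4*r + 3) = (r - 3)*(r - 1)^2*(r + 2)*(r + 3)*(r - 1)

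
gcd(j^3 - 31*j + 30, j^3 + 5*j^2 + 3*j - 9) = j - 1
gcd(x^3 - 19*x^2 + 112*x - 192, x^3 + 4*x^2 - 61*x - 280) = x - 8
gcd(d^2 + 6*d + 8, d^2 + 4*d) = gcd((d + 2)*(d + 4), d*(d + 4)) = d + 4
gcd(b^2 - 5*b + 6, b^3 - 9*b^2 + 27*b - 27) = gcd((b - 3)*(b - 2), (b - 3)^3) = b - 3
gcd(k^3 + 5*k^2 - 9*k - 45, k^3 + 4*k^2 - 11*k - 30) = k^2 + 2*k - 15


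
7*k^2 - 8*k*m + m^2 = (-7*k + m)*(-k + m)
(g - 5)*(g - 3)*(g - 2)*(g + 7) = g^4 - 3*g^3 - 39*g^2 + 187*g - 210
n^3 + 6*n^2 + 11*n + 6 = (n + 1)*(n + 2)*(n + 3)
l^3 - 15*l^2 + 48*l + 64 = (l - 8)^2*(l + 1)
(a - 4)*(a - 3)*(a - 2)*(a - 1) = a^4 - 10*a^3 + 35*a^2 - 50*a + 24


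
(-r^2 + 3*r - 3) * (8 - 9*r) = 9*r^3 - 35*r^2 + 51*r - 24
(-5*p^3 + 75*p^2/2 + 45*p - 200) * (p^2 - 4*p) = -5*p^5 + 115*p^4/2 - 105*p^3 - 380*p^2 + 800*p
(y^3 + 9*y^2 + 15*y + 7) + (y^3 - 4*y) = 2*y^3 + 9*y^2 + 11*y + 7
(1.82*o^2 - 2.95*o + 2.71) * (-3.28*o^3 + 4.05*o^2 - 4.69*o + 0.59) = -5.9696*o^5 + 17.047*o^4 - 29.3721*o^3 + 25.8848*o^2 - 14.4504*o + 1.5989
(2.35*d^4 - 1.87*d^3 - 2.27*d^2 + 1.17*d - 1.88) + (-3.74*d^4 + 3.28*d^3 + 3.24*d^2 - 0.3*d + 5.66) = -1.39*d^4 + 1.41*d^3 + 0.97*d^2 + 0.87*d + 3.78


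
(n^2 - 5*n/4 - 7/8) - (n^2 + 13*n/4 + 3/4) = -9*n/2 - 13/8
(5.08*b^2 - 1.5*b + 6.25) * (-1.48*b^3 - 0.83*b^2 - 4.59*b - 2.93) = -7.5184*b^5 - 1.9964*b^4 - 31.3222*b^3 - 13.1869*b^2 - 24.2925*b - 18.3125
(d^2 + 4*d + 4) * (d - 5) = d^3 - d^2 - 16*d - 20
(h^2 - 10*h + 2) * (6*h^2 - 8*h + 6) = 6*h^4 - 68*h^3 + 98*h^2 - 76*h + 12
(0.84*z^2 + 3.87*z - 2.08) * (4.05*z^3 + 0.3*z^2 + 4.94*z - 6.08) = 3.402*z^5 + 15.9255*z^4 - 3.1134*z^3 + 13.3866*z^2 - 33.8048*z + 12.6464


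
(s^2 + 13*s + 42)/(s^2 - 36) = (s + 7)/(s - 6)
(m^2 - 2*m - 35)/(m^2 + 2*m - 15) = (m - 7)/(m - 3)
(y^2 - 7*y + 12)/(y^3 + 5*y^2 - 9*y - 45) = (y - 4)/(y^2 + 8*y + 15)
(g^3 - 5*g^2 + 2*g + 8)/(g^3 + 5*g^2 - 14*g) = (g^2 - 3*g - 4)/(g*(g + 7))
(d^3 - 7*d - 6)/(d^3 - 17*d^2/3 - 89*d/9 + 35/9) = 9*(d^3 - 7*d - 6)/(9*d^3 - 51*d^2 - 89*d + 35)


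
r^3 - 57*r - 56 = (r - 8)*(r + 1)*(r + 7)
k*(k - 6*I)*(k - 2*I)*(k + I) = k^4 - 7*I*k^3 - 4*k^2 - 12*I*k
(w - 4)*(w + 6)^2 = w^3 + 8*w^2 - 12*w - 144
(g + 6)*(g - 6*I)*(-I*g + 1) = -I*g^3 - 5*g^2 - 6*I*g^2 - 30*g - 6*I*g - 36*I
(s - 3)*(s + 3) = s^2 - 9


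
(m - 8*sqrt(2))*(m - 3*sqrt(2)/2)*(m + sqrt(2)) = m^3 - 17*sqrt(2)*m^2/2 + 5*m + 24*sqrt(2)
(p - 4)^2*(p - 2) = p^3 - 10*p^2 + 32*p - 32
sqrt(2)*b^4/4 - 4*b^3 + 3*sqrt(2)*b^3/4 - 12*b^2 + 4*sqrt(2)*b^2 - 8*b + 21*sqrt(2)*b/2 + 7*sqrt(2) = (b/2 + 1)*(b - 7*sqrt(2))*(b - sqrt(2))*(sqrt(2)*b/2 + sqrt(2)/2)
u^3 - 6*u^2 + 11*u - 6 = (u - 3)*(u - 2)*(u - 1)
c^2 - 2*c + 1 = (c - 1)^2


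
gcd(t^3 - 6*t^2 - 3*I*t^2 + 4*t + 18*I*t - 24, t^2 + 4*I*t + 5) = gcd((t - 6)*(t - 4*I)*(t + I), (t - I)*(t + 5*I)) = 1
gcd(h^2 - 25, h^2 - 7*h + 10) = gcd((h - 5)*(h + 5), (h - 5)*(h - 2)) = h - 5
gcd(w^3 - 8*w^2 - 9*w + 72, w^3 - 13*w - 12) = w + 3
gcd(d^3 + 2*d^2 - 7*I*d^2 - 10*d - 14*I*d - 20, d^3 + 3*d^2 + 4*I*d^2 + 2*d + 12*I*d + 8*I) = d + 2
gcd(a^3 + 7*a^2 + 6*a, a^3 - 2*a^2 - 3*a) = a^2 + a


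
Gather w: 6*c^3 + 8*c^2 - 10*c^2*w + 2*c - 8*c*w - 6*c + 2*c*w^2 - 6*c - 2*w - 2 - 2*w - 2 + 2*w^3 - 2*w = 6*c^3 + 8*c^2 + 2*c*w^2 - 10*c + 2*w^3 + w*(-10*c^2 - 8*c - 6) - 4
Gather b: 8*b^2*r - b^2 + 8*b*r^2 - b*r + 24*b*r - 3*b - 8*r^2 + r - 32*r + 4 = b^2*(8*r - 1) + b*(8*r^2 + 23*r - 3) - 8*r^2 - 31*r + 4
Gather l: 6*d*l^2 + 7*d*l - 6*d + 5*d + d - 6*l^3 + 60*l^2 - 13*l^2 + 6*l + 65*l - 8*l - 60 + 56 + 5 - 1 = -6*l^3 + l^2*(6*d + 47) + l*(7*d + 63)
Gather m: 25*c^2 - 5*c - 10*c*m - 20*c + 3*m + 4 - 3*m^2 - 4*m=25*c^2 - 25*c - 3*m^2 + m*(-10*c - 1) + 4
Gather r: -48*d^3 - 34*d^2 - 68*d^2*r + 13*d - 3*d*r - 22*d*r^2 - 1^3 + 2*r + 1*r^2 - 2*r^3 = -48*d^3 - 34*d^2 + 13*d - 2*r^3 + r^2*(1 - 22*d) + r*(-68*d^2 - 3*d + 2) - 1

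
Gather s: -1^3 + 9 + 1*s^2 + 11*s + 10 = s^2 + 11*s + 18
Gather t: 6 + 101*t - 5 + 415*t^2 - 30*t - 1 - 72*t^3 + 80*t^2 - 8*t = -72*t^3 + 495*t^2 + 63*t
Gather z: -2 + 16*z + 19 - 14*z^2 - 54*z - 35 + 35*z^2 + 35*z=21*z^2 - 3*z - 18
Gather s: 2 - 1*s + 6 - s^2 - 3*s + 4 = -s^2 - 4*s + 12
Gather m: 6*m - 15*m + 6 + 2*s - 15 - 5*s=-9*m - 3*s - 9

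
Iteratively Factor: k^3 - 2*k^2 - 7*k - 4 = (k - 4)*(k^2 + 2*k + 1) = (k - 4)*(k + 1)*(k + 1)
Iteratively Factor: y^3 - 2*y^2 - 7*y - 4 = (y - 4)*(y^2 + 2*y + 1) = (y - 4)*(y + 1)*(y + 1)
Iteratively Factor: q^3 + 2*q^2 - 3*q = (q)*(q^2 + 2*q - 3) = q*(q + 3)*(q - 1)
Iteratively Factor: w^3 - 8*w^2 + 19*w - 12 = (w - 4)*(w^2 - 4*w + 3) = (w - 4)*(w - 3)*(w - 1)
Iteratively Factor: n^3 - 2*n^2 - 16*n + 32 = (n + 4)*(n^2 - 6*n + 8) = (n - 2)*(n + 4)*(n - 4)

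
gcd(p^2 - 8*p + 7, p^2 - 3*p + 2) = p - 1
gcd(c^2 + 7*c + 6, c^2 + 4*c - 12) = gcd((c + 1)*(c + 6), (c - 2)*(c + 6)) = c + 6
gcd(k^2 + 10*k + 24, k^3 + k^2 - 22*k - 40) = k + 4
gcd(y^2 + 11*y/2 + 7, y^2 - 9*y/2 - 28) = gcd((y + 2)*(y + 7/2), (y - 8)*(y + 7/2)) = y + 7/2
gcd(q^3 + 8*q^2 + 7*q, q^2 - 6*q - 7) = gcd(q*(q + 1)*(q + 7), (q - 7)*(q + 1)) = q + 1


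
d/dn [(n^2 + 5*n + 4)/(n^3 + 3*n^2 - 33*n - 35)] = (-n^2 - 8*n - 43)/(n^4 + 4*n^3 - 66*n^2 - 140*n + 1225)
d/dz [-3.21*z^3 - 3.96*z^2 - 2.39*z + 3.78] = -9.63*z^2 - 7.92*z - 2.39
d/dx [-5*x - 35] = -5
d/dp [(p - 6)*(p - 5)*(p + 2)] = 3*p^2 - 18*p + 8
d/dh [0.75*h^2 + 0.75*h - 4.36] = 1.5*h + 0.75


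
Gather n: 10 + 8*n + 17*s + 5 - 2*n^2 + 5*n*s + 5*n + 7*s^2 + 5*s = -2*n^2 + n*(5*s + 13) + 7*s^2 + 22*s + 15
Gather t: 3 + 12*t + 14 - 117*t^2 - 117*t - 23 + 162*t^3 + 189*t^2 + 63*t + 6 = 162*t^3 + 72*t^2 - 42*t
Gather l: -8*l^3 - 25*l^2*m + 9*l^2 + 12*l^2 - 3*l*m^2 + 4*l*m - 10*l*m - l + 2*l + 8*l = -8*l^3 + l^2*(21 - 25*m) + l*(-3*m^2 - 6*m + 9)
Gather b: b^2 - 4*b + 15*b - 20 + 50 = b^2 + 11*b + 30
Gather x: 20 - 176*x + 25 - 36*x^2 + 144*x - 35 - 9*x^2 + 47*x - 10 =-45*x^2 + 15*x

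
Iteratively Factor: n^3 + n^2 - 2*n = (n)*(n^2 + n - 2) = n*(n - 1)*(n + 2)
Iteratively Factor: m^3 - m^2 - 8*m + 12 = (m - 2)*(m^2 + m - 6) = (m - 2)*(m + 3)*(m - 2)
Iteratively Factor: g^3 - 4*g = (g)*(g^2 - 4) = g*(g - 2)*(g + 2)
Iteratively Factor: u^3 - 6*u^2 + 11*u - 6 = (u - 2)*(u^2 - 4*u + 3) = (u - 3)*(u - 2)*(u - 1)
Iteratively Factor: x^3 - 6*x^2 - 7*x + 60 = (x - 4)*(x^2 - 2*x - 15) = (x - 4)*(x + 3)*(x - 5)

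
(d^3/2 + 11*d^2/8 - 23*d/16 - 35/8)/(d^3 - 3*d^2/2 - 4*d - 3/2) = (-8*d^3 - 22*d^2 + 23*d + 70)/(8*(-2*d^3 + 3*d^2 + 8*d + 3))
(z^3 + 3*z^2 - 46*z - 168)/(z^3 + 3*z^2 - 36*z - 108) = (z^2 - 3*z - 28)/(z^2 - 3*z - 18)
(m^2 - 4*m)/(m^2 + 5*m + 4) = m*(m - 4)/(m^2 + 5*m + 4)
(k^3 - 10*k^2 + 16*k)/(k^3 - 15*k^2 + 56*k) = (k - 2)/(k - 7)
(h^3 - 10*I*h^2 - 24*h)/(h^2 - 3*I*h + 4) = h*(h - 6*I)/(h + I)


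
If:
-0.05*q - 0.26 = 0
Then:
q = -5.20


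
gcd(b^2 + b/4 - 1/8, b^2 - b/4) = b - 1/4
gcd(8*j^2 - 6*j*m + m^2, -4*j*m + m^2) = 4*j - m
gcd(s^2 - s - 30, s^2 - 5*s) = 1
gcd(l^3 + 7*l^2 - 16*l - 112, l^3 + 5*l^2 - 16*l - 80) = l^2 - 16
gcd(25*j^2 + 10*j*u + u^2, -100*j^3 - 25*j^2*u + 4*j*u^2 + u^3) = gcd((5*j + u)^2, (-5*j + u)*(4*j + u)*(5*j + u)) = 5*j + u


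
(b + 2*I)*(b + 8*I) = b^2 + 10*I*b - 16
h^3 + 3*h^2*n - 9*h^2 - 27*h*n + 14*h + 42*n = (h - 7)*(h - 2)*(h + 3*n)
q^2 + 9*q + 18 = (q + 3)*(q + 6)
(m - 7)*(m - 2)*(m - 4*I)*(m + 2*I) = m^4 - 9*m^3 - 2*I*m^3 + 22*m^2 + 18*I*m^2 - 72*m - 28*I*m + 112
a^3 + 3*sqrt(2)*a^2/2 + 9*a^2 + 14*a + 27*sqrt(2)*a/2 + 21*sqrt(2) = (a + 2)*(a + 7)*(a + 3*sqrt(2)/2)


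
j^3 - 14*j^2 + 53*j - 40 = (j - 8)*(j - 5)*(j - 1)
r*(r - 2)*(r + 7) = r^3 + 5*r^2 - 14*r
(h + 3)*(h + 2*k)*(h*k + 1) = h^3*k + 2*h^2*k^2 + 3*h^2*k + h^2 + 6*h*k^2 + 2*h*k + 3*h + 6*k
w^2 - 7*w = w*(w - 7)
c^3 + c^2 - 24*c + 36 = (c - 3)*(c - 2)*(c + 6)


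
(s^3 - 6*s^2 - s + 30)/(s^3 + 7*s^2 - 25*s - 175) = (s^2 - s - 6)/(s^2 + 12*s + 35)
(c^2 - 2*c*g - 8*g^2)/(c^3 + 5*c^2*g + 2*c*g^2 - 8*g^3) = (c - 4*g)/(c^2 + 3*c*g - 4*g^2)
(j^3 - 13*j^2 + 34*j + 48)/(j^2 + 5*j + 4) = (j^2 - 14*j + 48)/(j + 4)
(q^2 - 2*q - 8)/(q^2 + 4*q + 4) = (q - 4)/(q + 2)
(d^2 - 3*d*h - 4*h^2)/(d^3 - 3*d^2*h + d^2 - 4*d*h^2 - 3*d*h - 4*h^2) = 1/(d + 1)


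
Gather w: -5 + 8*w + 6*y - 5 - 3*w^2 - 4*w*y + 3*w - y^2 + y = -3*w^2 + w*(11 - 4*y) - y^2 + 7*y - 10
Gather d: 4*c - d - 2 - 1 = 4*c - d - 3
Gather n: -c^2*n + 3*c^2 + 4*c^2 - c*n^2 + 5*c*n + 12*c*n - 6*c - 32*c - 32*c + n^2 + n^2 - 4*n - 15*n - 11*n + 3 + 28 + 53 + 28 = 7*c^2 - 70*c + n^2*(2 - c) + n*(-c^2 + 17*c - 30) + 112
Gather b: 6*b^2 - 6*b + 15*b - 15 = 6*b^2 + 9*b - 15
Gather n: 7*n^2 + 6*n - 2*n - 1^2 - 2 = 7*n^2 + 4*n - 3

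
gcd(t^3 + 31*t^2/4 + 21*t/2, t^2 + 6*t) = t^2 + 6*t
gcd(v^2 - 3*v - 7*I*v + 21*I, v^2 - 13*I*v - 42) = v - 7*I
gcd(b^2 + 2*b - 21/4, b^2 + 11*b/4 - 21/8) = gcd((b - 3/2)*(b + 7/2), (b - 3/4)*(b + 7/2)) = b + 7/2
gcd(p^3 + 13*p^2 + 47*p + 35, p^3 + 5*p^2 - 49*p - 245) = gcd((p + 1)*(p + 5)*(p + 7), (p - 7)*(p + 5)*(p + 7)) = p^2 + 12*p + 35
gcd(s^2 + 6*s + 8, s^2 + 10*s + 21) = 1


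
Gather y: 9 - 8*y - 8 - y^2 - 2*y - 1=-y^2 - 10*y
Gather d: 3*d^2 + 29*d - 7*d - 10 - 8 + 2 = 3*d^2 + 22*d - 16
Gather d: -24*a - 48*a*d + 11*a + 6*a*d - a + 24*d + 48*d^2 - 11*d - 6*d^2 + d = -14*a + 42*d^2 + d*(14 - 42*a)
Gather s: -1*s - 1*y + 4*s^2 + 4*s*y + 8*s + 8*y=4*s^2 + s*(4*y + 7) + 7*y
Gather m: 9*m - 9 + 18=9*m + 9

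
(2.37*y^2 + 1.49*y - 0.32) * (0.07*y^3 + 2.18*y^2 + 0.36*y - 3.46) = 0.1659*y^5 + 5.2709*y^4 + 4.079*y^3 - 8.3614*y^2 - 5.2706*y + 1.1072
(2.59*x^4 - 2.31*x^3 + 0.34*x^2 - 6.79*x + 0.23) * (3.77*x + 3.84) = 9.7643*x^5 + 1.2369*x^4 - 7.5886*x^3 - 24.2927*x^2 - 25.2065*x + 0.8832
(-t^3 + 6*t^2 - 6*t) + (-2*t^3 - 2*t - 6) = -3*t^3 + 6*t^2 - 8*t - 6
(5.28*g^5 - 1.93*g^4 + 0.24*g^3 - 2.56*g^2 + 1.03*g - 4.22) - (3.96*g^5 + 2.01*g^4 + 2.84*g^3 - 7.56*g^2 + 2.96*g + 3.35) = 1.32*g^5 - 3.94*g^4 - 2.6*g^3 + 5.0*g^2 - 1.93*g - 7.57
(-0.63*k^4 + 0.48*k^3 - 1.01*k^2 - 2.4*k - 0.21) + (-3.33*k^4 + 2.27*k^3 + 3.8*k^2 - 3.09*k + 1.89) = -3.96*k^4 + 2.75*k^3 + 2.79*k^2 - 5.49*k + 1.68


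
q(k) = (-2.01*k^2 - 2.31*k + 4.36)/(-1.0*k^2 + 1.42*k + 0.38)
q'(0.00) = -48.95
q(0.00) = 11.47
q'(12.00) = -0.04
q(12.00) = 2.47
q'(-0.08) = -113.57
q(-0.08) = 17.43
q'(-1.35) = -2.32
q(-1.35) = -1.14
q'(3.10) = -1.48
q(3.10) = 4.58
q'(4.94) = -0.34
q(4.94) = 3.30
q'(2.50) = -3.97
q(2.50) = 6.02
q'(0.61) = -6.02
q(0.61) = 2.52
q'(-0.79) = -8.56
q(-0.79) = -3.61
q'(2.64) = -2.98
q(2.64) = 5.54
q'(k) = (-4.02*k - 2.31)/(-1.0*k^2 + 1.42*k + 0.38) + (2.0*k - 1.42)*(-2.01*k^2 - 2.31*k + 4.36)/(-1.0*k^2 + 1.42*k + 0.38)^2 = (-5.1642*k^2 + 7.1924*k - 7.069)/(1.0*k^4 - 2.84*k^3 + 1.2564*k^2 + 1.0792*k + 0.1444)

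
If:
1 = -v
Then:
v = -1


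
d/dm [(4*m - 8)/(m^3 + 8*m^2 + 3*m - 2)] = 8*(-m^3 - m^2 + 16*m + 2)/(m^6 + 16*m^5 + 70*m^4 + 44*m^3 - 23*m^2 - 12*m + 4)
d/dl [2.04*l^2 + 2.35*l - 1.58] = 4.08*l + 2.35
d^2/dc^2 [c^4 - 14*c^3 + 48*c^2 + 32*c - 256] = 12*c^2 - 84*c + 96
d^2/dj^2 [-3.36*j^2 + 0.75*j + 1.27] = -6.72000000000000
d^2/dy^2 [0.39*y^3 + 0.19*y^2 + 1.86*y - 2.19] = 2.34*y + 0.38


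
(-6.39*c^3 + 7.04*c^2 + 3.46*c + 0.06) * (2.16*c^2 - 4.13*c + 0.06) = -13.8024*c^5 + 41.5971*c^4 - 21.985*c^3 - 13.7378*c^2 - 0.0402*c + 0.0036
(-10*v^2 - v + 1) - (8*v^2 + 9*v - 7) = -18*v^2 - 10*v + 8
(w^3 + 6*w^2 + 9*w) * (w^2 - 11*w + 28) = w^5 - 5*w^4 - 29*w^3 + 69*w^2 + 252*w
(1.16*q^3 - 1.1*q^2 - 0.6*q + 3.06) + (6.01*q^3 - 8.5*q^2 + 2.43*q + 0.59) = 7.17*q^3 - 9.6*q^2 + 1.83*q + 3.65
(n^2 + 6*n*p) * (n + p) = n^3 + 7*n^2*p + 6*n*p^2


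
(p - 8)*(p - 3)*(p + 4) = p^3 - 7*p^2 - 20*p + 96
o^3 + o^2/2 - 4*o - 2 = (o - 2)*(o + 1/2)*(o + 2)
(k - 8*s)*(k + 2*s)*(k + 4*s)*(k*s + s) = k^4*s - 2*k^3*s^2 + k^3*s - 40*k^2*s^3 - 2*k^2*s^2 - 64*k*s^4 - 40*k*s^3 - 64*s^4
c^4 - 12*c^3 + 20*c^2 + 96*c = c*(c - 8)*(c - 6)*(c + 2)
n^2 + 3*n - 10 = (n - 2)*(n + 5)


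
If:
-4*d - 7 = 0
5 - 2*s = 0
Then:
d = -7/4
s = 5/2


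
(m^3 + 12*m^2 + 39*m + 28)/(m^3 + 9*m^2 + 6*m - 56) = (m + 1)/(m - 2)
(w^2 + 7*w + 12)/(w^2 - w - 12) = (w + 4)/(w - 4)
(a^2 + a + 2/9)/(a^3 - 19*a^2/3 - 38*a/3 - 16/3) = (a + 1/3)/(a^2 - 7*a - 8)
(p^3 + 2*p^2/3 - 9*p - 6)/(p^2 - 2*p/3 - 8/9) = 3*(p^2 - 9)/(3*p - 4)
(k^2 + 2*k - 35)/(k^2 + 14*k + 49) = (k - 5)/(k + 7)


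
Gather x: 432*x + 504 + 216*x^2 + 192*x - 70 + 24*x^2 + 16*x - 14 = 240*x^2 + 640*x + 420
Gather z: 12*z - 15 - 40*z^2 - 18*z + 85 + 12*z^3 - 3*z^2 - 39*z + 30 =12*z^3 - 43*z^2 - 45*z + 100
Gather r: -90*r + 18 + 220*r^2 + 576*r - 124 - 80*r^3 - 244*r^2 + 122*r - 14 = -80*r^3 - 24*r^2 + 608*r - 120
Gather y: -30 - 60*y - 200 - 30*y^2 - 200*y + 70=-30*y^2 - 260*y - 160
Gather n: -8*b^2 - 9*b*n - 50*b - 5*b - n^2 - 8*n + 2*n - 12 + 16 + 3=-8*b^2 - 55*b - n^2 + n*(-9*b - 6) + 7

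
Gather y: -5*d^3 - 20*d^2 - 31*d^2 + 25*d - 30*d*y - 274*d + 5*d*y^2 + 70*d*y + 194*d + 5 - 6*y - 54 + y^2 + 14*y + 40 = -5*d^3 - 51*d^2 - 55*d + y^2*(5*d + 1) + y*(40*d + 8) - 9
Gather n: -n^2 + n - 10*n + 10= -n^2 - 9*n + 10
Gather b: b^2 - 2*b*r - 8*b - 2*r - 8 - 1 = b^2 + b*(-2*r - 8) - 2*r - 9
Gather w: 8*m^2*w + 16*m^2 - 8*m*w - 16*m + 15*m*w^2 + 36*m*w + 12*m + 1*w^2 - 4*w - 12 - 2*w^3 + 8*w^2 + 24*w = 16*m^2 - 4*m - 2*w^3 + w^2*(15*m + 9) + w*(8*m^2 + 28*m + 20) - 12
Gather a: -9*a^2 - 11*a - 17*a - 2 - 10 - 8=-9*a^2 - 28*a - 20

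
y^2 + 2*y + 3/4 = (y + 1/2)*(y + 3/2)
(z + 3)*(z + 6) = z^2 + 9*z + 18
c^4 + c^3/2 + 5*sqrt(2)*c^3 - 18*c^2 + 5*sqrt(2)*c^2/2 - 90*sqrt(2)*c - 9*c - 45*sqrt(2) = (c + 1/2)*(c - 3*sqrt(2))*(c + 3*sqrt(2))*(c + 5*sqrt(2))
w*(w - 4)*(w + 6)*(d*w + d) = d*w^4 + 3*d*w^3 - 22*d*w^2 - 24*d*w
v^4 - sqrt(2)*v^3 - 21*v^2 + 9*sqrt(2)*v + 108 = (v - 3)*(v + 3)*(v - 3*sqrt(2))*(v + 2*sqrt(2))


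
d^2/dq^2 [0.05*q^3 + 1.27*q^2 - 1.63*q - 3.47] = 0.3*q + 2.54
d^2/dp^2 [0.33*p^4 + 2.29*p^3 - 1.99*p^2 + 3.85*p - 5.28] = 3.96*p^2 + 13.74*p - 3.98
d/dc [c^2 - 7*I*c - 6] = 2*c - 7*I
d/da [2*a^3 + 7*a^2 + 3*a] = 6*a^2 + 14*a + 3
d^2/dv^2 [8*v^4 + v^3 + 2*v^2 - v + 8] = 96*v^2 + 6*v + 4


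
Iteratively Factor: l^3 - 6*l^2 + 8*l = (l)*(l^2 - 6*l + 8) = l*(l - 4)*(l - 2)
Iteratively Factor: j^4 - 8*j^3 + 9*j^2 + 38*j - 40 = (j - 1)*(j^3 - 7*j^2 + 2*j + 40) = (j - 4)*(j - 1)*(j^2 - 3*j - 10) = (j - 5)*(j - 4)*(j - 1)*(j + 2)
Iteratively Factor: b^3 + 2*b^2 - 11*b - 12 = (b + 4)*(b^2 - 2*b - 3) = (b + 1)*(b + 4)*(b - 3)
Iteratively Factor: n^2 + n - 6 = (n - 2)*(n + 3)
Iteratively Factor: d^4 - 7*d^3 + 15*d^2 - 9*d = (d - 3)*(d^3 - 4*d^2 + 3*d) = d*(d - 3)*(d^2 - 4*d + 3) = d*(d - 3)*(d - 1)*(d - 3)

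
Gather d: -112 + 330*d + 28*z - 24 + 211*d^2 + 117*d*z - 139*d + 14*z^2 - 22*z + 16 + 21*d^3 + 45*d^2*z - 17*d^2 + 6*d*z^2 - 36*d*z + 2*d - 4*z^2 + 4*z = 21*d^3 + d^2*(45*z + 194) + d*(6*z^2 + 81*z + 193) + 10*z^2 + 10*z - 120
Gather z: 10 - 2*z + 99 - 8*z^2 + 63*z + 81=-8*z^2 + 61*z + 190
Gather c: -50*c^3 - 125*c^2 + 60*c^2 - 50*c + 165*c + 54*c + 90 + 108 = -50*c^3 - 65*c^2 + 169*c + 198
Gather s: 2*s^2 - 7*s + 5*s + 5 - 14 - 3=2*s^2 - 2*s - 12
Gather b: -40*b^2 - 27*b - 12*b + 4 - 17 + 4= -40*b^2 - 39*b - 9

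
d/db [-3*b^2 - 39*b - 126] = -6*b - 39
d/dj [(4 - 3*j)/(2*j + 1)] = -11/(2*j + 1)^2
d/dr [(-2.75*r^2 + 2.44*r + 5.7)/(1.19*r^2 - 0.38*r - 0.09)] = (-1.8586*r^2 - 13.071*r + 1.9464)/(1.4161*r^4 - 0.9044*r^3 - 0.0698*r^2 + 0.0684*r + 0.0081)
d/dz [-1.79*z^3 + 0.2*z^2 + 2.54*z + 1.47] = -5.37*z^2 + 0.4*z + 2.54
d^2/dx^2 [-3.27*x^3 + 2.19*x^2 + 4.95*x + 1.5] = 4.38 - 19.62*x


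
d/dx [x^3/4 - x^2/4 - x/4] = 3*x^2/4 - x/2 - 1/4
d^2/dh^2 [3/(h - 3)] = 6/(h - 3)^3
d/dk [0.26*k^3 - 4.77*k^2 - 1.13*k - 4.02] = 0.78*k^2 - 9.54*k - 1.13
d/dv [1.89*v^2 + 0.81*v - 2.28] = 3.78*v + 0.81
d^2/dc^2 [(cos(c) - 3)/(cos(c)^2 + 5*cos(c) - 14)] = (-9*(1 - cos(2*c))^2*cos(c) + 17*(1 - cos(2*c))^2 - 77*cos(c) + 378*cos(2*c) - 45*cos(3*c) + 2*cos(5*c) - 66)/(4*(cos(c) - 2)^3*(cos(c) + 7)^3)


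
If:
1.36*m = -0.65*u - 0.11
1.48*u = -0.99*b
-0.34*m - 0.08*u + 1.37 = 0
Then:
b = 25.32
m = 8.02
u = -16.94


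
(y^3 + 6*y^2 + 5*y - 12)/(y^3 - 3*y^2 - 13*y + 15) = (y + 4)/(y - 5)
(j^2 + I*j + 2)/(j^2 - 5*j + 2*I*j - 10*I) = (j - I)/(j - 5)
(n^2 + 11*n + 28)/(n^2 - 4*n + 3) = (n^2 + 11*n + 28)/(n^2 - 4*n + 3)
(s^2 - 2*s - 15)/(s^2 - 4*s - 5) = (s + 3)/(s + 1)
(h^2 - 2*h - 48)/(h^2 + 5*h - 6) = (h - 8)/(h - 1)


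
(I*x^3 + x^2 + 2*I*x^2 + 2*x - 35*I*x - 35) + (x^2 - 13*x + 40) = I*x^3 + 2*x^2 + 2*I*x^2 - 11*x - 35*I*x + 5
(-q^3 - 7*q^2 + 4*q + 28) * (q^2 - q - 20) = -q^5 - 6*q^4 + 31*q^3 + 164*q^2 - 108*q - 560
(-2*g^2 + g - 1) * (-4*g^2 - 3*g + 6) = 8*g^4 + 2*g^3 - 11*g^2 + 9*g - 6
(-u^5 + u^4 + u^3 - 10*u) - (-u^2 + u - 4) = -u^5 + u^4 + u^3 + u^2 - 11*u + 4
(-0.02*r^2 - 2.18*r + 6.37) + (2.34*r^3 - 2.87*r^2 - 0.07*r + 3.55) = 2.34*r^3 - 2.89*r^2 - 2.25*r + 9.92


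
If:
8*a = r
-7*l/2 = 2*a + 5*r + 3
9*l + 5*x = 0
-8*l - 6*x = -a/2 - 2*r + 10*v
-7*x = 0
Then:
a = -1/14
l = 0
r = -4/7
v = -33/280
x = 0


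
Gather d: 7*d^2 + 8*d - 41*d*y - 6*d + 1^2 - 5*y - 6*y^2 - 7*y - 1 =7*d^2 + d*(2 - 41*y) - 6*y^2 - 12*y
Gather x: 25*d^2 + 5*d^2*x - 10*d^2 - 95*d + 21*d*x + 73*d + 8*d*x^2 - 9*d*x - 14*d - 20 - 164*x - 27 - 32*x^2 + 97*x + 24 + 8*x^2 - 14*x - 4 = 15*d^2 - 36*d + x^2*(8*d - 24) + x*(5*d^2 + 12*d - 81) - 27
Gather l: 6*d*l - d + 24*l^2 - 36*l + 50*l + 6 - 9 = -d + 24*l^2 + l*(6*d + 14) - 3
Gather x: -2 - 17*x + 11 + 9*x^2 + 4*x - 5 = 9*x^2 - 13*x + 4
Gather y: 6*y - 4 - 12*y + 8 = 4 - 6*y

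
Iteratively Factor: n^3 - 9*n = (n)*(n^2 - 9) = n*(n - 3)*(n + 3)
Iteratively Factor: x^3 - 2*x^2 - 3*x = (x + 1)*(x^2 - 3*x) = x*(x + 1)*(x - 3)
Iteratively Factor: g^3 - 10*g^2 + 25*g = (g - 5)*(g^2 - 5*g) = (g - 5)^2*(g)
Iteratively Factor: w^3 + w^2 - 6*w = (w)*(w^2 + w - 6) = w*(w - 2)*(w + 3)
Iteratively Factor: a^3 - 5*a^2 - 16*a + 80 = (a + 4)*(a^2 - 9*a + 20) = (a - 5)*(a + 4)*(a - 4)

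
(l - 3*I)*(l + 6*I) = l^2 + 3*I*l + 18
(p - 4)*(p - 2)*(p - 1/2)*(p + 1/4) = p^4 - 25*p^3/4 + 75*p^2/8 - 5*p/4 - 1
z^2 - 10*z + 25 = (z - 5)^2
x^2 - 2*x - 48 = (x - 8)*(x + 6)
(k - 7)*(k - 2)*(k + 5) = k^3 - 4*k^2 - 31*k + 70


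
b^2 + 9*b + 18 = (b + 3)*(b + 6)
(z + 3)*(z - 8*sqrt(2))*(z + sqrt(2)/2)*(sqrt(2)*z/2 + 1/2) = sqrt(2)*z^4/2 - 7*z^3 + 3*sqrt(2)*z^3/2 - 21*z^2 - 31*sqrt(2)*z^2/4 - 93*sqrt(2)*z/4 - 4*z - 12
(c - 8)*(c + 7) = c^2 - c - 56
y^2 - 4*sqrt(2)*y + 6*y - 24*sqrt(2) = (y + 6)*(y - 4*sqrt(2))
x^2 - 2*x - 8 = (x - 4)*(x + 2)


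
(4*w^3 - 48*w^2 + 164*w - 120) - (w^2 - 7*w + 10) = 4*w^3 - 49*w^2 + 171*w - 130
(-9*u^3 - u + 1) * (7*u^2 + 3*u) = -63*u^5 - 27*u^4 - 7*u^3 + 4*u^2 + 3*u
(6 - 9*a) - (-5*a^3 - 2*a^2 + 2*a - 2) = 5*a^3 + 2*a^2 - 11*a + 8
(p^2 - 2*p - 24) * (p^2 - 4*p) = p^4 - 6*p^3 - 16*p^2 + 96*p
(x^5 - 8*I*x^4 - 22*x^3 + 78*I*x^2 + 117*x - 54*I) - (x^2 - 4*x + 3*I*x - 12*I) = x^5 - 8*I*x^4 - 22*x^3 - x^2 + 78*I*x^2 + 121*x - 3*I*x - 42*I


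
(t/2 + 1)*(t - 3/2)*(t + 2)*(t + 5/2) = t^4/2 + 5*t^3/2 + 17*t^2/8 - 11*t/2 - 15/2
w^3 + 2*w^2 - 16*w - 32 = (w - 4)*(w + 2)*(w + 4)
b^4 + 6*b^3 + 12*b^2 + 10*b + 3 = (b + 1)^3*(b + 3)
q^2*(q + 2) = q^3 + 2*q^2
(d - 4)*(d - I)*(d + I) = d^3 - 4*d^2 + d - 4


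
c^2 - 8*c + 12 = (c - 6)*(c - 2)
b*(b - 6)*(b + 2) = b^3 - 4*b^2 - 12*b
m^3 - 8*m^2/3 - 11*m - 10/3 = (m - 5)*(m + 1/3)*(m + 2)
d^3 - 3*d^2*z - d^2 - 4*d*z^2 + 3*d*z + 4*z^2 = (d - 1)*(d - 4*z)*(d + z)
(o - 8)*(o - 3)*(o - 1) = o^3 - 12*o^2 + 35*o - 24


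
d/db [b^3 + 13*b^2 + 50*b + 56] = 3*b^2 + 26*b + 50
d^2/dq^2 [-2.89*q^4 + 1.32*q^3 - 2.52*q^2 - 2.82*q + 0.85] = -34.68*q^2 + 7.92*q - 5.04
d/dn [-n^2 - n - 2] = -2*n - 1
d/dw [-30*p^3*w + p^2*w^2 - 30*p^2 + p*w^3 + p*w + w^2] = -30*p^3 + 2*p^2*w + 3*p*w^2 + p + 2*w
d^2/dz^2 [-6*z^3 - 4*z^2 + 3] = -36*z - 8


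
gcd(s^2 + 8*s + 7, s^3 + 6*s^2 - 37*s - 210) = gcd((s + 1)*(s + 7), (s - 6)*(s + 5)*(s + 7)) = s + 7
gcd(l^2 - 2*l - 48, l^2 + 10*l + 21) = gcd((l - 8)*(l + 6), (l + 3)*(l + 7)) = 1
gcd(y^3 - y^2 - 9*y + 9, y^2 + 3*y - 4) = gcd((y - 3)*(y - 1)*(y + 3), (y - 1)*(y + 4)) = y - 1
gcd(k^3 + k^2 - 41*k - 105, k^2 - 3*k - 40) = k + 5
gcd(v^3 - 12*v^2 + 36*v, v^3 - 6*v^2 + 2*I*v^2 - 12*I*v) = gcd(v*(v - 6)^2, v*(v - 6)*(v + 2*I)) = v^2 - 6*v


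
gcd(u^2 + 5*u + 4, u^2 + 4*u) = u + 4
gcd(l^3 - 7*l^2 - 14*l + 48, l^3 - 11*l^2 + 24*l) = l - 8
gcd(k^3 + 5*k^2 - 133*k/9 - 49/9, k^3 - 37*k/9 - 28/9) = k - 7/3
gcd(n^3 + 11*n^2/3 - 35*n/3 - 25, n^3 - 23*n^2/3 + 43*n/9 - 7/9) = 1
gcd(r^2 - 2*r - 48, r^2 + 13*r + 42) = r + 6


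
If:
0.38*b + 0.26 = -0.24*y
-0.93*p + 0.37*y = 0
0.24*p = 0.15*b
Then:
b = -0.34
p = -0.21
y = -0.54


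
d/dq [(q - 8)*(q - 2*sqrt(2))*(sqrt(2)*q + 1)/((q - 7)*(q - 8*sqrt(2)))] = (sqrt(2)*q^4 - 32*q^3 - 14*sqrt(2)*q^3 + 82*sqrt(2)*q^2 + 461*q^2 - 1792*q - 368*sqrt(2)*q + 32 + 1456*sqrt(2))/(q^4 - 16*sqrt(2)*q^3 - 14*q^3 + 177*q^2 + 224*sqrt(2)*q^2 - 1792*q - 784*sqrt(2)*q + 6272)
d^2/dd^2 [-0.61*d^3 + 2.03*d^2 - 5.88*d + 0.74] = 4.06 - 3.66*d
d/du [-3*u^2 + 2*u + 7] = 2 - 6*u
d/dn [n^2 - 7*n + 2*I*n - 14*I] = 2*n - 7 + 2*I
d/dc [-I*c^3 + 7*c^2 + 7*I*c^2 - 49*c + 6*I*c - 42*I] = -3*I*c^2 + 14*c*(1 + I) - 49 + 6*I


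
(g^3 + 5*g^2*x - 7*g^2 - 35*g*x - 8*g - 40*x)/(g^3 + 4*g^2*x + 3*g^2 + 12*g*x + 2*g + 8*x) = (g^2 + 5*g*x - 8*g - 40*x)/(g^2 + 4*g*x + 2*g + 8*x)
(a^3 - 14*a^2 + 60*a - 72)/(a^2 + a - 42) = (a^2 - 8*a + 12)/(a + 7)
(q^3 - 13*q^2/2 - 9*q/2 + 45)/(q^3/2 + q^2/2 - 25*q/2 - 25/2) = (2*q^3 - 13*q^2 - 9*q + 90)/(q^3 + q^2 - 25*q - 25)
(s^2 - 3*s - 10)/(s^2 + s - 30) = (s + 2)/(s + 6)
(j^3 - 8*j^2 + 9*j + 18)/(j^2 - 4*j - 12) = (j^2 - 2*j - 3)/(j + 2)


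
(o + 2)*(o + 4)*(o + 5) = o^3 + 11*o^2 + 38*o + 40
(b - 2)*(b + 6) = b^2 + 4*b - 12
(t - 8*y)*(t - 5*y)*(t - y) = t^3 - 14*t^2*y + 53*t*y^2 - 40*y^3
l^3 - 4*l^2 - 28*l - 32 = (l - 8)*(l + 2)^2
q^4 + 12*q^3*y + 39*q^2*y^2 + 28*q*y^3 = q*(q + y)*(q + 4*y)*(q + 7*y)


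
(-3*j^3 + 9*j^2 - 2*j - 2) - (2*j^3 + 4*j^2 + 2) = -5*j^3 + 5*j^2 - 2*j - 4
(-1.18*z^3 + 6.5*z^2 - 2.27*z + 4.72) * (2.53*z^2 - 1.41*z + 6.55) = -2.9854*z^5 + 18.1088*z^4 - 22.6371*z^3 + 57.7173*z^2 - 21.5237*z + 30.916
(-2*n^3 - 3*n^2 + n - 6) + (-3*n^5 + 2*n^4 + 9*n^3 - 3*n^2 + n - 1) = -3*n^5 + 2*n^4 + 7*n^3 - 6*n^2 + 2*n - 7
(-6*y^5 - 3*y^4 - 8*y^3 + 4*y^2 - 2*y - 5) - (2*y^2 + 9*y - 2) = -6*y^5 - 3*y^4 - 8*y^3 + 2*y^2 - 11*y - 3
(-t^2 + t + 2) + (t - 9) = -t^2 + 2*t - 7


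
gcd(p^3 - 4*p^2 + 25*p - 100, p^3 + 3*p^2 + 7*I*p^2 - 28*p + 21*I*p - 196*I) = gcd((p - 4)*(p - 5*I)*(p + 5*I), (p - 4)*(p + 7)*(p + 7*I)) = p - 4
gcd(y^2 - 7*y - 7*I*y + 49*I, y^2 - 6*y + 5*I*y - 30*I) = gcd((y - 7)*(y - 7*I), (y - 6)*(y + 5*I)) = 1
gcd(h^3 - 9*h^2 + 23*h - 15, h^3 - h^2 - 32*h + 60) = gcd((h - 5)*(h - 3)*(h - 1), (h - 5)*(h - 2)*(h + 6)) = h - 5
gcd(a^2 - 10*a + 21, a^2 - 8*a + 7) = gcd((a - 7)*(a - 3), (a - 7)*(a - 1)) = a - 7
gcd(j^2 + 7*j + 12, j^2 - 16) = j + 4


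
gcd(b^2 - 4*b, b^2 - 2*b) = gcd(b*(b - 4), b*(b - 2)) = b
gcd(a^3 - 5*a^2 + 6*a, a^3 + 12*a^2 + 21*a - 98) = a - 2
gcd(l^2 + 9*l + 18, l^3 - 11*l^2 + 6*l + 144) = l + 3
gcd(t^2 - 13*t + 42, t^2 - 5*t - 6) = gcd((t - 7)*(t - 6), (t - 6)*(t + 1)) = t - 6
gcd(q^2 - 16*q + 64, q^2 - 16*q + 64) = q^2 - 16*q + 64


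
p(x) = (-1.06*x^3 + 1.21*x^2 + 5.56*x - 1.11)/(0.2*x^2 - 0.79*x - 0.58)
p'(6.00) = 19.55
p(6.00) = -81.46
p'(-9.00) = -5.08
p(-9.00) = 36.06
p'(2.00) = 1.67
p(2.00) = -4.68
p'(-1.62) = -7.81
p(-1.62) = -1.99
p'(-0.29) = -34.80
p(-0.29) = 7.77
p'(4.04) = 164.51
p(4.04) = 56.76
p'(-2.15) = -5.81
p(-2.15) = 1.50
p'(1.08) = -2.48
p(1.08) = -4.14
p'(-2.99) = -5.10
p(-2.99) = 6.00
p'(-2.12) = -5.86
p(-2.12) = 1.32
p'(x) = (0.79 - 0.4*x)*(-1.06*x^3 + 1.21*x^2 + 5.56*x - 1.11)/(0.2*x^2 - 0.79*x - 0.58)^2 + (-3.18*x^2 + 2.42*x + 5.56)/(0.2*x^2 - 0.79*x - 0.58) = (-0.212*x^4 + 1.6748*x^3 - 0.2235*x^2 - 0.9596*x - 4.1017)/(0.04*x^4 - 0.316*x^3 + 0.3921*x^2 + 0.9164*x + 0.3364)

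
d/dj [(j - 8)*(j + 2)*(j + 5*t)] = 3*j^2 + 10*j*t - 12*j - 30*t - 16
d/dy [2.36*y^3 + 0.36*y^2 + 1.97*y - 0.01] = 7.08*y^2 + 0.72*y + 1.97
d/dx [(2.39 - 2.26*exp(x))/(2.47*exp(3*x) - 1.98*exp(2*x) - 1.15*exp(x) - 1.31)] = (11.1644*exp(3*x) - 22.1847*exp(2*x) + 9.4644*exp(x) + 5.7091)*exp(x)/(6.1009*exp(6*x) - 9.7812*exp(5*x) - 1.7606*exp(4*x) - 1.9174*exp(3*x) + 6.5101*exp(2*x) + 3.013*exp(x) + 1.7161)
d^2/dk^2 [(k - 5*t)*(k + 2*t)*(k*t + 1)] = 6*k*t - 6*t^2 + 2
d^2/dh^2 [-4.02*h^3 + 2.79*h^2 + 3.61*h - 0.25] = 5.58 - 24.12*h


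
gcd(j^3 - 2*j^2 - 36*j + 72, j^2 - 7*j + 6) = j - 6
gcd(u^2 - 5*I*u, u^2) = u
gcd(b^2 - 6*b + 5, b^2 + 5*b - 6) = b - 1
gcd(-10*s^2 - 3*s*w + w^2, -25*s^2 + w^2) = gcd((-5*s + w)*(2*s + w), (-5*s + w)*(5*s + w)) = 5*s - w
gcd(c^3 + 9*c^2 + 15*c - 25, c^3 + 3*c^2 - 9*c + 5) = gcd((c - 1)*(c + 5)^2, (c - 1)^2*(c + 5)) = c^2 + 4*c - 5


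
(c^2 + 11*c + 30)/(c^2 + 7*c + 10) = (c + 6)/(c + 2)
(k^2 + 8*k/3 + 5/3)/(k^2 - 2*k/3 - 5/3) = (3*k + 5)/(3*k - 5)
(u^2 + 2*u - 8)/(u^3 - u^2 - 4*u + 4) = (u + 4)/(u^2 + u - 2)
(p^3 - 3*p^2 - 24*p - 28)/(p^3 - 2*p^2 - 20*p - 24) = (p - 7)/(p - 6)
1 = 1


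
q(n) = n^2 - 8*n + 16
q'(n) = 2*n - 8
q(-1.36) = 28.73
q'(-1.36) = -10.72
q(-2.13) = 37.58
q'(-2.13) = -12.26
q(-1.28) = 27.88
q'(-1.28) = -10.56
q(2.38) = 2.62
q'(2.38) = -3.24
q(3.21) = 0.62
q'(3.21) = -1.58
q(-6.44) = 108.99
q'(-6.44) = -20.88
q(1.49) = 6.30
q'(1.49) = -5.02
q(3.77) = 0.05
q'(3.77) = -0.46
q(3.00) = 1.00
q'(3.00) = -2.00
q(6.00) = 4.00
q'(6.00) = 4.00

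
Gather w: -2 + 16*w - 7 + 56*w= 72*w - 9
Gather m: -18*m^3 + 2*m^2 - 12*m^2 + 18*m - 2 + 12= -18*m^3 - 10*m^2 + 18*m + 10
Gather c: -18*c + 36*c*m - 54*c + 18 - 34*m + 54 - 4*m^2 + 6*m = c*(36*m - 72) - 4*m^2 - 28*m + 72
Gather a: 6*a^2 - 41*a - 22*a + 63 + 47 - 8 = 6*a^2 - 63*a + 102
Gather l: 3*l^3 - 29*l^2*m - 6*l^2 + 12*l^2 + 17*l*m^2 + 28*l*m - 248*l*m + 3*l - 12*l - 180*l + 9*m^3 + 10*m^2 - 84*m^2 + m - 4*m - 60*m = 3*l^3 + l^2*(6 - 29*m) + l*(17*m^2 - 220*m - 189) + 9*m^3 - 74*m^2 - 63*m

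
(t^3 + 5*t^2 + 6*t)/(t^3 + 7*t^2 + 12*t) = (t + 2)/(t + 4)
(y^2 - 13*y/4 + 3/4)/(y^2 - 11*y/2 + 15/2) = (4*y - 1)/(2*(2*y - 5))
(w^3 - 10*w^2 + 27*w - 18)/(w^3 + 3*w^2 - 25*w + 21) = (w - 6)/(w + 7)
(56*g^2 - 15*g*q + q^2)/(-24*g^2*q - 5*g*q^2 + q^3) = (-7*g + q)/(q*(3*g + q))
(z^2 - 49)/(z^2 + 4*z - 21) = (z - 7)/(z - 3)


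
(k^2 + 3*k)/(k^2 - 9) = k/(k - 3)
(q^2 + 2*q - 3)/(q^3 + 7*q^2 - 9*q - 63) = (q - 1)/(q^2 + 4*q - 21)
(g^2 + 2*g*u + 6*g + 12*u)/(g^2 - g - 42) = (g + 2*u)/(g - 7)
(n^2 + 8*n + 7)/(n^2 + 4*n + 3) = (n + 7)/(n + 3)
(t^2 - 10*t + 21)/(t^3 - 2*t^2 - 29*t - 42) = (t - 3)/(t^2 + 5*t + 6)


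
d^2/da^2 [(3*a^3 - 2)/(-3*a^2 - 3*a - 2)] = 6*(-3*a^3 + 6*a + 2)/(27*a^6 + 81*a^5 + 135*a^4 + 135*a^3 + 90*a^2 + 36*a + 8)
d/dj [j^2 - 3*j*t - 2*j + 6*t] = 2*j - 3*t - 2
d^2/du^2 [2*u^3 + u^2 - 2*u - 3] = 12*u + 2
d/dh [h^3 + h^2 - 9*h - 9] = 3*h^2 + 2*h - 9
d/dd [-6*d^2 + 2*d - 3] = 2 - 12*d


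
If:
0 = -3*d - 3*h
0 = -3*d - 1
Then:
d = -1/3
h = 1/3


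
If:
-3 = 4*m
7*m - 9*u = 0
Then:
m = -3/4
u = -7/12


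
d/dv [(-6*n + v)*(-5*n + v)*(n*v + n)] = n*(30*n^2 - 22*n*v - 11*n + 3*v^2 + 2*v)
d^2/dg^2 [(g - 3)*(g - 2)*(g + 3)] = 6*g - 4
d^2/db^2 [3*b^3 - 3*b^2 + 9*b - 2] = 18*b - 6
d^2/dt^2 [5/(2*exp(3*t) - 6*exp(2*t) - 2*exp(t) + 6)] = 5*((-9*exp(2*t) + 12*exp(t) + 1)*(exp(3*t) - 3*exp(2*t) - exp(t) + 3) + 2*(-3*exp(2*t) + 6*exp(t) + 1)^2*exp(t))*exp(t)/(2*(exp(3*t) - 3*exp(2*t) - exp(t) + 3)^3)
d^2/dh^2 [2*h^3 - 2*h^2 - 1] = 12*h - 4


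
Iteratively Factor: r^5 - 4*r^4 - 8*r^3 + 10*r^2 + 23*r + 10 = (r + 1)*(r^4 - 5*r^3 - 3*r^2 + 13*r + 10) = (r + 1)^2*(r^3 - 6*r^2 + 3*r + 10) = (r + 1)^3*(r^2 - 7*r + 10) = (r - 5)*(r + 1)^3*(r - 2)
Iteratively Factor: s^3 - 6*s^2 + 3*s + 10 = (s - 5)*(s^2 - s - 2) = (s - 5)*(s - 2)*(s + 1)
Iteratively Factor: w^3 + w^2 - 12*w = (w)*(w^2 + w - 12) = w*(w - 3)*(w + 4)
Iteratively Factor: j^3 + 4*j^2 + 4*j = (j)*(j^2 + 4*j + 4) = j*(j + 2)*(j + 2)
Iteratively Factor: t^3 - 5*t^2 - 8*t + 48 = (t - 4)*(t^2 - t - 12) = (t - 4)*(t + 3)*(t - 4)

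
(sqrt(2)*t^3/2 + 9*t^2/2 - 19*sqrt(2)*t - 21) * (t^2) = sqrt(2)*t^5/2 + 9*t^4/2 - 19*sqrt(2)*t^3 - 21*t^2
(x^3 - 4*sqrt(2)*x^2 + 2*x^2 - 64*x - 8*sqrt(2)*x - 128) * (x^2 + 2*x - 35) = x^5 - 4*sqrt(2)*x^4 + 4*x^4 - 95*x^3 - 16*sqrt(2)*x^3 - 326*x^2 + 124*sqrt(2)*x^2 + 280*sqrt(2)*x + 1984*x + 4480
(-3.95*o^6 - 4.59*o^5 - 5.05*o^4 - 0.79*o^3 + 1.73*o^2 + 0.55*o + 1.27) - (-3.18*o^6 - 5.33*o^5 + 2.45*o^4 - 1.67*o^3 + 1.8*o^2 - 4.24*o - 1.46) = -0.77*o^6 + 0.74*o^5 - 7.5*o^4 + 0.88*o^3 - 0.0700000000000001*o^2 + 4.79*o + 2.73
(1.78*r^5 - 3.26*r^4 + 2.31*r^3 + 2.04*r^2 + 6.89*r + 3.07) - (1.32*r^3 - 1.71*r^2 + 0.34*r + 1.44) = 1.78*r^5 - 3.26*r^4 + 0.99*r^3 + 3.75*r^2 + 6.55*r + 1.63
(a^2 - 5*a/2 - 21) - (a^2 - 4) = -5*a/2 - 17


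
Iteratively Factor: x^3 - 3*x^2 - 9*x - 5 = (x - 5)*(x^2 + 2*x + 1) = (x - 5)*(x + 1)*(x + 1)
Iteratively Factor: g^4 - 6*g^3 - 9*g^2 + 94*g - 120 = (g - 3)*(g^3 - 3*g^2 - 18*g + 40) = (g - 5)*(g - 3)*(g^2 + 2*g - 8) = (g - 5)*(g - 3)*(g - 2)*(g + 4)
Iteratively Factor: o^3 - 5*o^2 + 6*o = (o)*(o^2 - 5*o + 6) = o*(o - 3)*(o - 2)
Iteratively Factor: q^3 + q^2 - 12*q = (q - 3)*(q^2 + 4*q) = (q - 3)*(q + 4)*(q)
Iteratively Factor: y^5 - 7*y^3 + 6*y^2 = (y - 1)*(y^4 + y^3 - 6*y^2) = (y - 2)*(y - 1)*(y^3 + 3*y^2) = y*(y - 2)*(y - 1)*(y^2 + 3*y) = y^2*(y - 2)*(y - 1)*(y + 3)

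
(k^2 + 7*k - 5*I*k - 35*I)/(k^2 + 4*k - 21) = (k - 5*I)/(k - 3)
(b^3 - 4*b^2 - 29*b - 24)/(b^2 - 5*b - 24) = b + 1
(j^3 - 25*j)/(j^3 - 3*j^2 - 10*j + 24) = j*(j^2 - 25)/(j^3 - 3*j^2 - 10*j + 24)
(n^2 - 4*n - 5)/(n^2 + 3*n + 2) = (n - 5)/(n + 2)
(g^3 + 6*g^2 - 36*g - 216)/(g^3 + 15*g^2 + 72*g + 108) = (g - 6)/(g + 3)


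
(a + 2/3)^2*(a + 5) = a^3 + 19*a^2/3 + 64*a/9 + 20/9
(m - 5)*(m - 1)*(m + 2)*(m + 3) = m^4 - m^3 - 19*m^2 - 11*m + 30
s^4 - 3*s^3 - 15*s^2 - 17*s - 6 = (s - 6)*(s + 1)^3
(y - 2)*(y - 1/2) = y^2 - 5*y/2 + 1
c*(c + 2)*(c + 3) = c^3 + 5*c^2 + 6*c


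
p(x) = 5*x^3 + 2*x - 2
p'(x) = 15*x^2 + 2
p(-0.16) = -2.34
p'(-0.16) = 2.38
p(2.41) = 72.81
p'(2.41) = 89.12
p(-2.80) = -117.36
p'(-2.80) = 119.60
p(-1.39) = -18.21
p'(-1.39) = 30.98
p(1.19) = 8.81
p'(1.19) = 23.24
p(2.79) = 112.17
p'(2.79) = 118.76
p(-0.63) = -4.51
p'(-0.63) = 7.95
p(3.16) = 162.09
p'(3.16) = 151.78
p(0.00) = -2.00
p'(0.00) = 2.00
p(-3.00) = -143.00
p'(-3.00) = 137.00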